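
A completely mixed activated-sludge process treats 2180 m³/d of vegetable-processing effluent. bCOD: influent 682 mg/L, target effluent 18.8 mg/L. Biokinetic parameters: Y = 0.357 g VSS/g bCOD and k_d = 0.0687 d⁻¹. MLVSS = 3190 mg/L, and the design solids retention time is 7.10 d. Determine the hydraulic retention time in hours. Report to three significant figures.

τ ≈ 8.50 h

From the SRT design equation V = Y Q (S₀−S) θ_c / [X (1 + k_d θ_c)] = 0.357 × 2180 × (682 − 18.8) × 7.10 / [3190 × (1 + 0.0687 × 7.10)] = 3.66×10^6 / 4746 = 772.1 m³.
τ = V/Q = 772.1/2180 = 0.3542 d, or 8.501 h.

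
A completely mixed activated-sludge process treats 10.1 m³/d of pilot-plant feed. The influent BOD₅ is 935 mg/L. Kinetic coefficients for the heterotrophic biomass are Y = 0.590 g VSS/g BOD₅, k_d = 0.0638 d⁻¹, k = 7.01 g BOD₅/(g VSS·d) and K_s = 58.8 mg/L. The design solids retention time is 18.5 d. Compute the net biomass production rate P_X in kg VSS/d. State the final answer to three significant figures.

For a completely mixed reactor with recycle the Lawrence–McCarty relation gives S = K_s·(1 + k_d·θ_c) / [θ_c·(Y·k − k_d) − 1] = 58.8 × (1 + 0.0638 × 18.5) / [18.5 × (0.590 × 7.01 − 0.0638) − 1] = 128.2 / 74.33 = 1.725 mg/L.
Observed yield with endogenous decay: Y_obs = Y / (1 + k_d·θ_c) = 0.590 / (1 + 0.0638 × 18.5) = 0.590 / 2.180 = 0.2706 g VSS/g BOD₅.
Q·(S₀ − S) = 10.1 × (935 − 1.72) × 10⁻³ = 9.426 kg/d removed.
So the net sludge growth is P_X = 0.2706 × 9.426 = 2.551 kg VSS/d.

P_X ≈ 2.55 kg VSS/d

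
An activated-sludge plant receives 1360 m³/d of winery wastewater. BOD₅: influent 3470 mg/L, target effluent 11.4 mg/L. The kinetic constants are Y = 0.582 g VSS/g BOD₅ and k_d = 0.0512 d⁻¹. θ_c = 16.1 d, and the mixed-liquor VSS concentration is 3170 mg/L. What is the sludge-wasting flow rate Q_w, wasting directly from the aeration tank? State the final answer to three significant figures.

Q_w ≈ 473 m³/d

From the SRT design equation V = Y Q (S₀−S) θ_c / [X (1 + k_d θ_c)] = 0.582 × 1360 × (3470 − 11.4) × 16.1 / [3170 × (1 + 0.0512 × 16.1)] = 4.41×10^7 / 5783 = 7621 m³.
Wasting from the aeration tank: Q_w = V / θ_c = 7621 / 16.1 = 473.4 m³/d.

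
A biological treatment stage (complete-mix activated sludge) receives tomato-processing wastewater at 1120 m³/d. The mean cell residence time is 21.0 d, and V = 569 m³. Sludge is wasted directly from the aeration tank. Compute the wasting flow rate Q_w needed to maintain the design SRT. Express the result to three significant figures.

Wasting from the aeration tank: Q_w = V / θ_c = 569.0 / 21.0 = 27.10 m³/d.

Q_w ≈ 27.1 m³/d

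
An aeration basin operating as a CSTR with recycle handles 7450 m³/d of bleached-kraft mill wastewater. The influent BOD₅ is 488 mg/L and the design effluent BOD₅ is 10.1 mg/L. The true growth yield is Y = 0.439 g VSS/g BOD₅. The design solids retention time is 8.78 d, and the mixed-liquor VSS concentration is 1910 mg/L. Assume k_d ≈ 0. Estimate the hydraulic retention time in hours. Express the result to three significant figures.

With k_d = 0 the design equation reduces to V = Y Q (S₀−S) θ_c / X = 0.439 × 7450 × (488 − 10.1) × 8.78 / 1910 = 7185 m³.
HRT = V/Q = 7185 m³ / 7450 m³·d⁻¹ = 0.9644 d × 24 = 23.15 h.

τ ≈ 23.1 h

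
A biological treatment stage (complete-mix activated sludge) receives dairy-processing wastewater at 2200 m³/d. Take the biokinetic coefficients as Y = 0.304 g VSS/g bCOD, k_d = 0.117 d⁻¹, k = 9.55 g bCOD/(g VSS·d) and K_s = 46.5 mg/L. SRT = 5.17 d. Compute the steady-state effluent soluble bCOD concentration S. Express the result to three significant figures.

For a completely mixed reactor with recycle the Lawrence–McCarty relation gives S = K_s·(1 + k_d·θ_c) / [θ_c·(Y·k − k_d) − 1] = 46.5 × (1 + 0.117 × 5.17) / [5.17 × (0.304 × 9.55 − 0.117) − 1] = 74.63 / 13.40 = 5.567 mg/L.

S ≈ 5.57 mg/L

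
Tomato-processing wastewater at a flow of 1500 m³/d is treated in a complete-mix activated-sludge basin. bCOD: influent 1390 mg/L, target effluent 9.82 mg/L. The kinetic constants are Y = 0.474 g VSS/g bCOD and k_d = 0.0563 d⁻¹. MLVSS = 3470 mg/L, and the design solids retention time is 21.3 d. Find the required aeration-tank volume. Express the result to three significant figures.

From the SRT design equation V = Y Q (S₀−S) θ_c / [X (1 + k_d θ_c)] = 0.474 × 1500 × (1390 − 9.82) × 21.3 / [3470 × (1 + 0.0563 × 21.3)] = 2.09×10^7 / 7631 = 2739 m³.

V ≈ 2740 m³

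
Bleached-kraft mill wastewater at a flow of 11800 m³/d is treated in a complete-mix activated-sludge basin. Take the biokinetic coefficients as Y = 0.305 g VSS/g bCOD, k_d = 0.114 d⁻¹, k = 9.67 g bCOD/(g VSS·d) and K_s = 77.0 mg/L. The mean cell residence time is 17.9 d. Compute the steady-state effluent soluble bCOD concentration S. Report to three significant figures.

From the Monod/SRT balance for a CMAS, S = K_s·(1+k_d θ_c)/[θ_c·(Y k − k_d) − 1] = 77.0 × (1 + 0.114 × 17.9) / [17.9 × (0.305 × 9.67 − 0.114) − 1] = 234.1 / 49.75 = 4.706 mg/L.

S ≈ 4.71 mg/L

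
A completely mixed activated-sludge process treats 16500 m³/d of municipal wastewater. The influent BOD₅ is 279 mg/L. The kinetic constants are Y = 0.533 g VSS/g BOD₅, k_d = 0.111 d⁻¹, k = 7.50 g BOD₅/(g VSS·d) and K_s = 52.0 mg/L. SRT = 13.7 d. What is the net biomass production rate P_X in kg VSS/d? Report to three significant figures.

P_X ≈ 965 kg VSS/d

For a completely mixed reactor with recycle the Lawrence–McCarty relation gives S = K_s·(1 + k_d·θ_c) / [θ_c·(Y·k − k_d) − 1] = 52.0 × (1 + 0.111 × 13.7) / [13.7 × (0.533 × 7.50 − 0.111) − 1] = 131.1 / 52.25 = 2.509 mg/L.
Observed yield with endogenous decay: Y_obs = Y / (1 + k_d·θ_c) = 0.533 / (1 + 0.111 × 13.7) = 0.533 / 2.521 = 0.2114 g VSS/g BOD₅.
Q·(S₀ − S) = 16500 × (279 − 2.51) × 10⁻³ = 4562 kg/d removed.
So the net sludge growth is P_X = 0.2114 × 4562 = 964.6 kg VSS/d.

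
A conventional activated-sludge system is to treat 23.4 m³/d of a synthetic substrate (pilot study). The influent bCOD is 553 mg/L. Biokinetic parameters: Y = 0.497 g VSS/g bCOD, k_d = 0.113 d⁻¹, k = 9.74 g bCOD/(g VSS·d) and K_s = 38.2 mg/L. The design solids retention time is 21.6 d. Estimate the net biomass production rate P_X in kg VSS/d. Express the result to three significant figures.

Effluent substrate depends only on kinetics and SRT: S = K_s(1 + k_d θ_c) / [θ_c(Yk − k_d) − 1] = 38.2 × (1 + 0.113 × 21.6) / [21.6 × (0.497 × 9.74 − 0.113) − 1] = 131.4 / 101.1 = 1.300 mg/L.
Observed yield with endogenous decay: Y_obs = Y / (1 + k_d·θ_c) = 0.497 / (1 + 0.113 × 21.6) = 0.497 / 3.441 = 0.1444 g VSS/g bCOD.
ΔS = 553 − 1.30 = 551.7 mg/L, so the substrate removal rate is 23.4 × 551.7/1000 = 12.91 kg bCOD/d.
P_X = Y_obs · Q(S₀ − S) = 0.1444 × 12.91 = 1.865 kg VSS/d.

P_X ≈ 1.86 kg VSS/d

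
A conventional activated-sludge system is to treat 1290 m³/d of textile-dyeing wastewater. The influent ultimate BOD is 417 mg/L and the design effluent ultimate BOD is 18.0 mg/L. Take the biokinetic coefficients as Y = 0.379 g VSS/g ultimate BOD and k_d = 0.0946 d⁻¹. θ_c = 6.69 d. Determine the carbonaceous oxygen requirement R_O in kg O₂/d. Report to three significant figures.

R_O ≈ 345 kg O₂/d

Correct the yield for decay: Y_obs = Y/(1 + k_d θ_c) = 0.379 / (1 + 0.0946 × 6.69) = 0.379 / 1.633 = 0.2321.
Q·(S₀ − S) = 1290 × (417 − 18.0) × 10⁻³ = 514.7 kg/d removed.
Biomass synthesised: P_X = Y_obs × 514.7 = 119.5 kg VSS/d.
R_O = Q·(S₀ − S) − 1.42·P_X = 514.7 − 1.42 × 119.5 = 345.1 kg O₂/d.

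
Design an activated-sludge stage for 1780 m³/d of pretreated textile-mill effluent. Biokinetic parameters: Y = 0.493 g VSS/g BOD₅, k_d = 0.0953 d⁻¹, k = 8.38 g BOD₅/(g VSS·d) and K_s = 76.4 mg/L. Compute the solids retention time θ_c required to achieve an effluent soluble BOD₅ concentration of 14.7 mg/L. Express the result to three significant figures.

At the target effluent, Y k S/(K_s+S) = 0.493×8.38×14.7/91.10 = 0.6666 d⁻¹.
Then 1/θ_c = μ − k_d = 0.6666 − 0.0953 = 0.5713 d⁻¹, giving θ_c = 1.750 d.

θ_c ≈ 1.75 d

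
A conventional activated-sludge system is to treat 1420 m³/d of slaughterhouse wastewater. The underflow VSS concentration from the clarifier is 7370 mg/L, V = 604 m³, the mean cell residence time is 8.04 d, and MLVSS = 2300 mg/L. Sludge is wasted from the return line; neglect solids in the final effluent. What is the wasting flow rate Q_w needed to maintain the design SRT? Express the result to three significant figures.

Q_w ≈ 23.4 m³/d

Q_w = (V·X)/(θ_c X_r) = 604.0 × 2300 / (8.04 × 7370) = 23.44 m³/d.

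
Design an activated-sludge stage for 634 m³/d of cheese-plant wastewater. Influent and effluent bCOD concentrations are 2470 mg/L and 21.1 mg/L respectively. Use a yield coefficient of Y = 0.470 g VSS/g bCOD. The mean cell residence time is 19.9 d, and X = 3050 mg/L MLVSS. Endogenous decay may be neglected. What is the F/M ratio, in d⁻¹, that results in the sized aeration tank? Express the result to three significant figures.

With k_d = 0 the design equation reduces to V = Y Q (S₀−S) θ_c / X = 0.470 × 634 × (2470 − 21.1) × 19.9 / 3050 = 4761 m³.
F/M = applied load / biomass = Q·S₀/(V·X) = 634 × 2470 / (4761 × 3050) = 0.1078 d⁻¹.

F/M ≈ 0.108 d⁻¹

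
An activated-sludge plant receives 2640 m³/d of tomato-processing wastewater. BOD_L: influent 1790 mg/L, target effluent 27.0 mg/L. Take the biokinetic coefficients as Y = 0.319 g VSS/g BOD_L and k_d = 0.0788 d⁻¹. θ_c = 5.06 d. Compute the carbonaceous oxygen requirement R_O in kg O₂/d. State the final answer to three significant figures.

R_O ≈ 3150 kg O₂/d

The observed yield is Y_obs = Y/(1 + k_d·θ_c) = 0.319 / (1 + 0.0788 × 5.06) = 0.319 / 1.399 = 0.2281 g VSS per g BOD_L removed.
ΔS = 1790 − 27.0 = 1763 mg/L, so the substrate removal rate is 2640 × 1763/1000 = 4654 kg BOD_L/d.
P_X = Y_obs·Q·(S₀ − S) = 0.2281 × 4654 = 1061 kg VSS/d.
R_O = Q·ΔS − 1.42 P_X = 4654 − 1507 = 3147 kg O₂/d.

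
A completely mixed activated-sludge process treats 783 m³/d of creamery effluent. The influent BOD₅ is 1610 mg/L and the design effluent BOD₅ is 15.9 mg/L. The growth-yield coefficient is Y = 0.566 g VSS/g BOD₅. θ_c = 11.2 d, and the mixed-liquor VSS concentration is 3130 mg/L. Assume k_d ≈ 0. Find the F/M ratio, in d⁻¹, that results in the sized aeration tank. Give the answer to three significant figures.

F/M ≈ 0.159 d⁻¹

Biomass mass balance (decay neglected): V·X = Y·Q·(S₀ − S)·θ_c, so V = 0.566 × 783 × (1610 − 15.9) × 11.2 / 3130 = 2528 m³.
F/M = Q·S₀ / (V·X) = 783 × 1610 / (2528 × 3130) = 0.1593 g BOD₅·(g VSS·d)⁻¹.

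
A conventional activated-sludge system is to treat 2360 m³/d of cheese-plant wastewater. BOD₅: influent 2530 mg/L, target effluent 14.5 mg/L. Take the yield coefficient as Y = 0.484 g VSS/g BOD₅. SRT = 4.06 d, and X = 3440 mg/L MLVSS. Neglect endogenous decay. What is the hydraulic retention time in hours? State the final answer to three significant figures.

τ ≈ 34.5 h

V·X = Y·Q·ΔS·θ_c gives V = 0.484 × 2360 × (2530 − 14.5) × 4.06 / 3440 = 3391 m³.
τ = V/Q = 3391/2360 = 1.437 d, or 34.49 h.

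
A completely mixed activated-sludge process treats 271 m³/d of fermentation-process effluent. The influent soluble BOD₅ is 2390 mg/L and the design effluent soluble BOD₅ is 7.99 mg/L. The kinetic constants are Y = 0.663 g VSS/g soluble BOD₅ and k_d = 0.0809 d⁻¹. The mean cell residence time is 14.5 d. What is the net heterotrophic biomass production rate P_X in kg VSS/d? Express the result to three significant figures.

Y_obs = Y / (1 + k_d θ_c) = 0.663 / (1 + 0.0809 × 14.5) = 0.663 / 2.173 = 0.3051.
Substrate removed = Q·(S₀ − S) = 271 m³/d × (2390 − 7.99) g/m³ = 6.46×10^5 g/d = 645.5 kg/d.
Net biomass production P_X = Y_obs × Q·(S₀ − S) = 0.3051 × 645.5 = 197.0 kg VSS/d.

P_X ≈ 197 kg VSS/d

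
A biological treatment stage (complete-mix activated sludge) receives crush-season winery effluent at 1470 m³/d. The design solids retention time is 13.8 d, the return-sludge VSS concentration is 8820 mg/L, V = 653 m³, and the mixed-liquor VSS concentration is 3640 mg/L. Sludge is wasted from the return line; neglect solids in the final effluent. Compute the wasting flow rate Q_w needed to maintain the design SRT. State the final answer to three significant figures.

Wasting from the return line (neglecting effluent solids): Q_w = V·X / (θ_c·X_r) = 653.0 × 3640 / (13.8 × 8820) = 19.53 m³/d.

Q_w ≈ 19.5 m³/d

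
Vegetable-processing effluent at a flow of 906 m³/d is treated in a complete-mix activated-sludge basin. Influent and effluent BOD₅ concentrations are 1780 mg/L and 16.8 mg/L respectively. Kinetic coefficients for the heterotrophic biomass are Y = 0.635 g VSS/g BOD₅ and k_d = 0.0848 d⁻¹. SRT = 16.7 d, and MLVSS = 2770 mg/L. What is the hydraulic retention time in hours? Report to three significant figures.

Steady-state biomass mass balance: V·X·(1 + k_d·θ_c) = Y·Q·(S₀ − S)·θ_c, so V = 0.635 × 906 × (1780 − 16.8) × 16.7 / [2770 × (1 + 0.0848 × 16.7)] = 1.69×10^7 / 6693 = 2531 m³.
τ = V/Q = 2531/906 = 2.794 d, or 67.05 h.

τ ≈ 67.0 h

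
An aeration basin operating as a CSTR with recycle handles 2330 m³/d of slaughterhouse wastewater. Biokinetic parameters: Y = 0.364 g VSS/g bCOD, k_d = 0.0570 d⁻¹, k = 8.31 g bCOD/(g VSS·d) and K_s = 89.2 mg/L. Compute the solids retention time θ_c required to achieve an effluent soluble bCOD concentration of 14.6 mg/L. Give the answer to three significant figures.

θ_c ≈ 2.71 d

At the target effluent, Y k S/(K_s+S) = 0.364×8.31×14.6/103.8 = 0.4255 d⁻¹.
Then 1/θ_c = μ − k_d = 0.4255 − 0.0570 = 0.3685 d⁻¹, giving θ_c = 2.714 d.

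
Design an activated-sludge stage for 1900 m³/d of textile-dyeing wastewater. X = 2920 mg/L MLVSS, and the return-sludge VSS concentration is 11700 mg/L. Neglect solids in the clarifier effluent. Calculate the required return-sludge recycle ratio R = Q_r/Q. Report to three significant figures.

Mass balance around the secondary clarifier (neglecting effluent solids): R = X / (X_r − X) = 2920 / (11700 − 2920) = 0.3326.

R ≈ 0.333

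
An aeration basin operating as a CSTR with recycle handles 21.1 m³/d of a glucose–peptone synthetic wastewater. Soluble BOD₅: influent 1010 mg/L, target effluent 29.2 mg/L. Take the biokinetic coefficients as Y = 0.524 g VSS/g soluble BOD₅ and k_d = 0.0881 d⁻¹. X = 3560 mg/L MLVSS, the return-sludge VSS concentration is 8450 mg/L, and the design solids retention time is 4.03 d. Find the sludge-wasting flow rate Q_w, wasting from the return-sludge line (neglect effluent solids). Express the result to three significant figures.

Q_w ≈ 0.947 m³/d

Rearranging the biomass balance for a CMAS with decay, V = Y·Q·ΔS·θ_c / [X·(1+k_d θ_c)] = 0.524 × 21.1 × (1010 − 29.2) × 4.03 / [3560 × (1 + 0.0881 × 4.03)] = 4.37×10^4 / 4824 = 9.059 m³.
Wasting from the return line (neglecting effluent solids): Q_w = V·X / (θ_c·X_r) = 9.059 × 3560 / (4.03 × 8450) = 0.9471 m³/d.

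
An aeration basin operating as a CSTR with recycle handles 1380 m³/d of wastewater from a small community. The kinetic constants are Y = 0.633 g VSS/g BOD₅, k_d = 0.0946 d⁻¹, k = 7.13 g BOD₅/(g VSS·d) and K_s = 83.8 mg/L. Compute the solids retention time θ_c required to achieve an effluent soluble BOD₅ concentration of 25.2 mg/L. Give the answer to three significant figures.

θ_c ≈ 1.05 d

Specific growth rate at S = 25.2 mg/L: μ = YkS/(K_s+S) = 0.633·7.13·25.2/(83.8+25.2) = 1.043 d⁻¹.
θ_c = 1/(μ − k_d) = 1/(1.043 − 0.0946) = 1/0.9488 = 1.054 d.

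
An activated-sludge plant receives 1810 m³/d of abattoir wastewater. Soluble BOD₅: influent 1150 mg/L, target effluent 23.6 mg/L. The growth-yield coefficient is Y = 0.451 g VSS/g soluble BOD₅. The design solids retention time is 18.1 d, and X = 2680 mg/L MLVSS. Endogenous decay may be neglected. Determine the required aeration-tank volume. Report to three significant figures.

With k_d = 0 the design equation reduces to V = Y Q (S₀−S) θ_c / X = 0.451 × 1810 × (1150 − 23.6) × 18.1 / 2680 = 6210 m³.

V ≈ 6210 m³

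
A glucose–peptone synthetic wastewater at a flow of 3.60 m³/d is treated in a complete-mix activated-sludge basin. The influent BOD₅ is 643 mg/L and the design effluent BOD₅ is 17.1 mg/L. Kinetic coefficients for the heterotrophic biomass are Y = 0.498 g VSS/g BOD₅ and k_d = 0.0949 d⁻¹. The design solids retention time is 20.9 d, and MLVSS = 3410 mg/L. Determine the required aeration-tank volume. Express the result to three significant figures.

V ≈ 2.31 m³

Rearranging the biomass balance for a CMAS with decay, V = Y·Q·ΔS·θ_c / [X·(1+k_d θ_c)] = 0.498 × 3.60 × (643 − 17.1) × 20.9 / [3410 × (1 + 0.0949 × 20.9)] = 2.35×10^4 / 10173 = 2.305 m³.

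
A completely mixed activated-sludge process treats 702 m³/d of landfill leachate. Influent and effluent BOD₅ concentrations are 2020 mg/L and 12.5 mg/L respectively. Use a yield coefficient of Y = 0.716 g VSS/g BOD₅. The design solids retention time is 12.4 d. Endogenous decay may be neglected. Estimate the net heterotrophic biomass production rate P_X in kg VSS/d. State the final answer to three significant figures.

No decay correction is needed, so Y_obs = Y = 0.716.
ΔS = 2020 − 12.5 = 2008 mg/L, so the substrate removal rate is 702 × 2008/1000 = 1409 kg BOD₅/d.
Net biomass production P_X = Y_obs × Q·(S₀ − S) = 0.7160 × 1409 = 1009 kg VSS/d.

P_X ≈ 1010 kg VSS/d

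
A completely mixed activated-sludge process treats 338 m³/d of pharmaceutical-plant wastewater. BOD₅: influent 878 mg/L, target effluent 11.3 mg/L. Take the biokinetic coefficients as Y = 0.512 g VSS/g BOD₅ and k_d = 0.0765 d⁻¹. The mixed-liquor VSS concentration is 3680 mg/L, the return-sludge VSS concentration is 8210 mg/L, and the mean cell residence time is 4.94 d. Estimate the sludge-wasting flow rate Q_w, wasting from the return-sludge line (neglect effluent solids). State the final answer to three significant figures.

Q_w ≈ 13.3 m³/d

From the SRT design equation V = Y Q (S₀−S) θ_c / [X (1 + k_d θ_c)] = 0.512 × 338 × (878 − 11.3) × 4.94 / [3680 × (1 + 0.0765 × 4.94)] = 7.41×10^5 / 5071 = 146.1 m³.
Wasting from the return line (neglecting effluent solids): Q_w = V·X / (θ_c·X_r) = 146.1 × 3680 / (4.94 × 8210) = 13.26 m³/d.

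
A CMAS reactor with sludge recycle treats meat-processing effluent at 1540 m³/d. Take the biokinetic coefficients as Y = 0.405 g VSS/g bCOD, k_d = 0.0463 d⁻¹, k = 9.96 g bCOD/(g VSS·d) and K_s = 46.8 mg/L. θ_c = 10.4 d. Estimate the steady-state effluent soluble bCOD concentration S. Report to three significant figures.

S ≈ 1.71 mg/L

From the Monod/SRT balance for a CMAS, S = K_s·(1+k_d θ_c)/[θ_c·(Y k − k_d) − 1] = 46.8 × (1 + 0.0463 × 10.4) / [10.4 × (0.405 × 9.96 − 0.0463) − 1] = 69.34 / 40.47 = 1.713 mg/L.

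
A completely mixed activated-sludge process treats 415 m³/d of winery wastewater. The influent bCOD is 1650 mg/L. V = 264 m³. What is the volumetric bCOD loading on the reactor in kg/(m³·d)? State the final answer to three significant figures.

Applied bCOD load per unit volume = Q·S₀/V = (415 × 1650/1000)/264.0 = 2.594 kg bCOD·m⁻³·d⁻¹.

L_v ≈ 2.59 kg bCOD/(m³·d)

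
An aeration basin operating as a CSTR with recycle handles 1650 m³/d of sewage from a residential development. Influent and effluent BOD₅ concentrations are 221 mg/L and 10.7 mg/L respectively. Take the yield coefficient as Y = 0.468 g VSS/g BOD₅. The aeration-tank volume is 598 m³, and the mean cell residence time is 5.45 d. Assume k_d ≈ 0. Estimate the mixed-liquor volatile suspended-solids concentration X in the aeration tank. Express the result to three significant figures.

Without decay, X = Y Q (S₀−S) θ_c / V = 0.468 × 1650 × (221 − 10.7) × 5.45 / 598 = 1480 mg/L.

X ≈ 1480 mg/L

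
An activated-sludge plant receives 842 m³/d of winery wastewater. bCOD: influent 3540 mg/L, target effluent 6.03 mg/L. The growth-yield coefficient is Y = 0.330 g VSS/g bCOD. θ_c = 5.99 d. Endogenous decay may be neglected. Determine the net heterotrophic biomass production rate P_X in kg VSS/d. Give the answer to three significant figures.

P_X ≈ 982 kg VSS/d

No decay correction is needed, so Y_obs = Y = 0.330.
Q·(S₀ − S) = 842 × (3540 − 6.03) × 10⁻³ = 2976 kg/d removed.
Net biomass production P_X = Y_obs × Q·(S₀ − S) = 0.3300 × 2976 = 981.9 kg VSS/d.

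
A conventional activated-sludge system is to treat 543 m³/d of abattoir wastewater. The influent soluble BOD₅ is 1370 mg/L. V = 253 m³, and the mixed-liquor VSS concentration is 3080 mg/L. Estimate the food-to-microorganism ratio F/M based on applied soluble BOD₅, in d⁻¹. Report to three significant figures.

F/M ≈ 0.955 d⁻¹

Food-to-microorganism ratio F/M = Q S₀ / (V X) = 543 × 1370 / (253.0 × 3080) = 0.9547 d⁻¹.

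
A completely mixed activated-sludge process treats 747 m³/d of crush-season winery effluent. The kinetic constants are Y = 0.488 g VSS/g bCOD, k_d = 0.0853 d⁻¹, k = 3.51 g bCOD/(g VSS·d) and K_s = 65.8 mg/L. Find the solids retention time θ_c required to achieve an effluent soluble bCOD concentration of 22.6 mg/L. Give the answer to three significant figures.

Specific growth rate at S = 22.6 mg/L: μ = YkS/(K_s+S) = 0.488·3.51·22.6/(65.8+22.6) = 0.4379 d⁻¹.
1/θ_c = 0.4379 − 0.0853 = 0.3526 d⁻¹, so θ_c = 2.836 d.

θ_c ≈ 2.84 d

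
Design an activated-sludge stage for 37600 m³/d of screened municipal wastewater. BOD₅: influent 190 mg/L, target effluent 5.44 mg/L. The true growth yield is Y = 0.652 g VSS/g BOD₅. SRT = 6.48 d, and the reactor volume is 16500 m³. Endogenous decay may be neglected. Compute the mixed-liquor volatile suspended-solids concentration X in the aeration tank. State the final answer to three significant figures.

X ≈ 1780 mg/L

From V·X = Y·Q·(S₀ − S)·θ_c (decay neglected): X = 0.652 × 37600 × (190 − 5.44) × 6.48 / 16500 = 1777 mg/L.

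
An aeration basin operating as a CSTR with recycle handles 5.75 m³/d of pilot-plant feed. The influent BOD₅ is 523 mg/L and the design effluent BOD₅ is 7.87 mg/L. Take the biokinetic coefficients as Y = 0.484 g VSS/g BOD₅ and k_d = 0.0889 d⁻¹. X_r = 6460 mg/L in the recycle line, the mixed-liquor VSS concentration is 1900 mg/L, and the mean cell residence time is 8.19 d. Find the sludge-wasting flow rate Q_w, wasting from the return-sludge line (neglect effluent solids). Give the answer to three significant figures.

Steady-state biomass mass balance: V·X·(1 + k_d·θ_c) = Y·Q·(S₀ − S)·θ_c, so V = 0.484 × 5.75 × (523 − 7.87) × 8.19 / [1900 × (1 + 0.0889 × 8.19)] = 1.17×10^4 / 3283 = 3.576 m³.
θ_c = V·X/(Q_w·X_r) when wasting from the recycle, so Q_w = V·X/(θ_c·X_r) = 3.576 × 1900 / (8.19 × 6460) = 0.1284 m³/d.

Q_w ≈ 0.128 m³/d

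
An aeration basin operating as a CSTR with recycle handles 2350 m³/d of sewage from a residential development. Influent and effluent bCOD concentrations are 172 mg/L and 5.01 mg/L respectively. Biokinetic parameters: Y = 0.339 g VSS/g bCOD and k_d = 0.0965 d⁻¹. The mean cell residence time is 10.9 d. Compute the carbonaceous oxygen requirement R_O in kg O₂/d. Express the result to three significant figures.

R_O ≈ 300 kg O₂/d

The observed yield is Y_obs = Y/(1 + k_d·θ_c) = 0.339 / (1 + 0.0965 × 10.9) = 0.339 / 2.052 = 0.1652 g VSS per g bCOD removed.
Substrate removed = Q·(S₀ − S) = 2350 m³/d × (172 − 5.01) g/m³ = 3.92×10^5 g/d = 392.4 kg/d.
Biomass synthesised: P_X = Y_obs × 392.4 = 64.84 kg VSS/d.
R_O = Q·(S₀ − S) − 1.42·P_X = 392.4 − 1.42 × 64.84 = 300.4 kg O₂/d.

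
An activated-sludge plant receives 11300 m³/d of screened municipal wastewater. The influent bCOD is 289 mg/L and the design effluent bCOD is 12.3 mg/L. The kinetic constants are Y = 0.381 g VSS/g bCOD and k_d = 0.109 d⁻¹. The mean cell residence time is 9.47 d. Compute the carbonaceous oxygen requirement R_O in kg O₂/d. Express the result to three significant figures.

Correct the yield for decay: Y_obs = Y/(1 + k_d θ_c) = 0.381 / (1 + 0.109 × 9.47) = 0.381 / 2.032 = 0.1875.
ΔS = 289 − 12.3 = 276.7 mg/L, so the substrate removal rate is 11300 × 276.7/1000 = 3127 kg bCOD/d.
Net sludge production P_X = 0.1875 × 3127 = 586.2 kg VSS/d.
R_O = Q·ΔS − 1.42 P_X = 3127 − 832.4 = 2294 kg O₂/d.

R_O ≈ 2290 kg O₂/d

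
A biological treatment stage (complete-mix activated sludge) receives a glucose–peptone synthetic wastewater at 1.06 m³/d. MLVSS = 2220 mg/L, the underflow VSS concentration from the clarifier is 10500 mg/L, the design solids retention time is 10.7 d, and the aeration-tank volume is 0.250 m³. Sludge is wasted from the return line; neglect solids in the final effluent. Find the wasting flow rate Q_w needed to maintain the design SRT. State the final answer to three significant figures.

Wasting from the return line (neglecting effluent solids): Q_w = V·X / (θ_c·X_r) = 0.2500 × 2220 / (10.7 × 10500) = 0.004940 m³/d.

Q_w ≈ 0.00494 m³/d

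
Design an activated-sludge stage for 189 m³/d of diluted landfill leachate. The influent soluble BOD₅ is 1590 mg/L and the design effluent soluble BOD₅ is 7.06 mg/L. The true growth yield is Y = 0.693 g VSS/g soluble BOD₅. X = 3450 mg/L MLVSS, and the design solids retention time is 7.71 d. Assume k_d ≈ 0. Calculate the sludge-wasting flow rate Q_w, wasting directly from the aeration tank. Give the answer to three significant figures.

With k_d = 0 the design equation reduces to V = Y Q (S₀−S) θ_c / X = 0.693 × 189 × (1590 − 7.06) × 7.71 / 3450 = 463.3 m³.
For wasting at MLVSS concentration, Q_w = V/θ_c = 463.3/7.71 = 60.10 m³/d.

Q_w ≈ 60.1 m³/d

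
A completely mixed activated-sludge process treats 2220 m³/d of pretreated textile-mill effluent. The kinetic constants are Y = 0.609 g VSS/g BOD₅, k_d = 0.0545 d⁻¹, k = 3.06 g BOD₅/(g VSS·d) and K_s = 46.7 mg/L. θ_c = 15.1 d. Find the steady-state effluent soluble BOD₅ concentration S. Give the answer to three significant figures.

S ≈ 3.23 mg/L

From the Monod/SRT balance for a CMAS, S = K_s·(1+k_d θ_c)/[θ_c·(Y k − k_d) − 1] = 46.7 × (1 + 0.0545 × 15.1) / [15.1 × (0.609 × 3.06 − 0.0545) − 1] = 85.13 / 26.32 = 3.235 mg/L.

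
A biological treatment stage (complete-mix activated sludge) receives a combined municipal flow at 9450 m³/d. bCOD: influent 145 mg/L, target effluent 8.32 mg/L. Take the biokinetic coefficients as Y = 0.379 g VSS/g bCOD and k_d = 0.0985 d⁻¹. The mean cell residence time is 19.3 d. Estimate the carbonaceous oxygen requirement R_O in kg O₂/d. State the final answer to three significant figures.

R_O ≈ 1050 kg O₂/d

The observed yield is Y_obs = Y/(1 + k_d·θ_c) = 0.379 / (1 + 0.0985 × 19.3) = 0.379 / 2.901 = 0.1306 g VSS per g bCOD removed.
Mass of bCOD removed per day: Q(S₀ − S) = 9450 × 136.7 g/m³ = 1292 kg/d.
Net sludge production P_X = 0.1306 × 1292 = 168.7 kg VSS/d.
R_O = Q·(S₀ − S) − 1.42·P_X = 1292 − 1.42 × 168.7 = 1052 kg O₂/d.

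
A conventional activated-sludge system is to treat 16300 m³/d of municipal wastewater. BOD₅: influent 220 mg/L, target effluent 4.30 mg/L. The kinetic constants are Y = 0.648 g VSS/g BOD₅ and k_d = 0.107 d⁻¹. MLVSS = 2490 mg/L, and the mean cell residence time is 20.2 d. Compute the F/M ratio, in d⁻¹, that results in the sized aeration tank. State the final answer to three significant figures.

F/M ≈ 0.246 d⁻¹

Steady-state biomass mass balance: V·X·(1 + k_d·θ_c) = Y·Q·(S₀ − S)·θ_c, so V = 0.648 × 16300 × (220 − 4.30) × 20.2 / [2490 × (1 + 0.107 × 20.2)] = 4.6×10^7 / 7872 = 5846 m³.
F/M = Q·S₀ / (V·X) = 16300 × 220 / (5846 × 2490) = 0.2463 g BOD₅·(g VSS·d)⁻¹.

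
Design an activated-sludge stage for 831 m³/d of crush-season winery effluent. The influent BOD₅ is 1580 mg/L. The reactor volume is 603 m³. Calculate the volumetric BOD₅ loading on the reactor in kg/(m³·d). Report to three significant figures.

Volumetric loading L_v = Q·S₀ / V = 831 × 1580 g/m³ / 603.0 m³ = 2177 g/(m³·d) = 2.177 kg BOD₅/(m³·d).

L_v ≈ 2.18 kg BOD₅/(m³·d)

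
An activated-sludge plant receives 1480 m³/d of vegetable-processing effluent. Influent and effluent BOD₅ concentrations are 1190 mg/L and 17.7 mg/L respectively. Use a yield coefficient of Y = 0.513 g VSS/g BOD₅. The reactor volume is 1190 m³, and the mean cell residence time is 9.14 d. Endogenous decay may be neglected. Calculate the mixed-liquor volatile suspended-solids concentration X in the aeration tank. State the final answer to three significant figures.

X ≈ 6840 mg/L

From V·X = Y·Q·(S₀ − S)·θ_c (decay neglected): X = 0.513 × 1480 × (1190 − 17.7) × 9.14 / 1190 = 6836 mg/L.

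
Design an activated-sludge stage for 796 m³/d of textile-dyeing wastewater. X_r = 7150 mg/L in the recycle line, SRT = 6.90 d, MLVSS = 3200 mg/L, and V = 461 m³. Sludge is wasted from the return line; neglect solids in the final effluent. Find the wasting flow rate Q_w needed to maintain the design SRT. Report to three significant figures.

Q_w = (V·X)/(θ_c X_r) = 461.0 × 3200 / (6.90 × 7150) = 29.90 m³/d.

Q_w ≈ 29.9 m³/d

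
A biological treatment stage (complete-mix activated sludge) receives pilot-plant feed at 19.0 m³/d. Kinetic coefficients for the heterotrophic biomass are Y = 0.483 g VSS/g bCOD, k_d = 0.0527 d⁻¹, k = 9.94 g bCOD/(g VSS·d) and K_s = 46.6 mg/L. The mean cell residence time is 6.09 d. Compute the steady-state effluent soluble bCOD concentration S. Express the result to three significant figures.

S ≈ 2.20 mg/L

From the Monod/SRT balance for a CMAS, S = K_s·(1+k_d θ_c)/[θ_c·(Y k − k_d) − 1] = 46.6 × (1 + 0.0527 × 6.09) / [6.09 × (0.483 × 9.94 − 0.0527) − 1] = 61.56 / 27.92 = 2.205 mg/L.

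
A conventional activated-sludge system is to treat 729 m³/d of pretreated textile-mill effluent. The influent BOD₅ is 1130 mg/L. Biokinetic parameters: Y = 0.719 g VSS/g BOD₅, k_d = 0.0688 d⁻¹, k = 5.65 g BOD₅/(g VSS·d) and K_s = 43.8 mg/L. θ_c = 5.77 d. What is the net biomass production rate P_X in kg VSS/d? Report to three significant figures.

P_X ≈ 423 kg VSS/d

For a completely mixed reactor with recycle the Lawrence–McCarty relation gives S = K_s·(1 + k_d·θ_c) / [θ_c·(Y·k − k_d) − 1] = 43.8 × (1 + 0.0688 × 5.77) / [5.77 × (0.719 × 5.65 − 0.0688) − 1] = 61.19 / 22.04 = 2.776 mg/L.
Y_obs = Y / (1 + k_d θ_c) = 0.719 / (1 + 0.0688 × 5.77) = 0.719 / 1.397 = 0.5147.
Q·(S₀ − S) = 729 × (1130 − 2.78) × 10⁻³ = 821.7 kg/d removed.
Biomass produced: P_X = Y_obs·Q·ΔS = 0.5147 × 821.7 ≈ 422.9 kg VSS/d.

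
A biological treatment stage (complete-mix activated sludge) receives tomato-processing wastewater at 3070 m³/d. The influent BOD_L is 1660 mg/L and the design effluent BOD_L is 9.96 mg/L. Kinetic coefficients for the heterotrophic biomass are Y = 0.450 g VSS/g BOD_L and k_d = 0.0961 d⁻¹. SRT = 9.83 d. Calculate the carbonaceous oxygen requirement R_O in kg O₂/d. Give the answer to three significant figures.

The observed yield is Y_obs = Y/(1 + k_d·θ_c) = 0.450 / (1 + 0.0961 × 9.83) = 0.450 / 1.945 = 0.2314 g VSS per g BOD_L removed.
ΔS = 1660 − 9.96 = 1650 mg/L, so the substrate removal rate is 3070 × 1650/1000 = 5066 kg BOD_L/d.
P_X = Y_obs·Q·(S₀ − S) = 0.2314 × 5066 = 1172 kg VSS/d.
Carbonaceous O₂ demand = substrate oxidised − cell-mass equivalent = 5066 − 1.42 × 1172 = 3401 kg O₂/d.

R_O ≈ 3400 kg O₂/d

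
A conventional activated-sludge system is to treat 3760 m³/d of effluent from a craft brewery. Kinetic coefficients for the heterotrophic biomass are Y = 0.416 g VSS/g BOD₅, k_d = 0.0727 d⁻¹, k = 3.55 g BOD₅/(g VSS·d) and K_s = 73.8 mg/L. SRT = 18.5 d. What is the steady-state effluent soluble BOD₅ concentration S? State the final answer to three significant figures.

For a completely mixed reactor with recycle the Lawrence–McCarty relation gives S = K_s·(1 + k_d·θ_c) / [θ_c·(Y·k − k_d) − 1] = 73.8 × (1 + 0.0727 × 18.5) / [18.5 × (0.416 × 3.55 − 0.0727) − 1] = 173.1 / 24.98 = 6.929 mg/L.

S ≈ 6.93 mg/L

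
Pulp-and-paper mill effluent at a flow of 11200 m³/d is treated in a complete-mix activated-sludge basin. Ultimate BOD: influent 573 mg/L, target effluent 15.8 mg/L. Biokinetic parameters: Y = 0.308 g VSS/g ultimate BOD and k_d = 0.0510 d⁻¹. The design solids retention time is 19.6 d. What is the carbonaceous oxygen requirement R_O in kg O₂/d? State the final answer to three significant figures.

Correct the yield for decay: Y_obs = Y/(1 + k_d θ_c) = 0.308 / (1 + 0.0510 × 19.6) = 0.308 / 2.000 = 0.1540.
Mass of ultimate BOD removed per day: Q(S₀ − S) = 11200 × 557.2 g/m³ = 6241 kg/d.
Net sludge production P_X = 0.1540 × 6241 = 961.3 kg VSS/d.
R_O = Q·ΔS − 1.42 P_X = 6241 − 1365 = 4876 kg O₂/d.

R_O ≈ 4880 kg O₂/d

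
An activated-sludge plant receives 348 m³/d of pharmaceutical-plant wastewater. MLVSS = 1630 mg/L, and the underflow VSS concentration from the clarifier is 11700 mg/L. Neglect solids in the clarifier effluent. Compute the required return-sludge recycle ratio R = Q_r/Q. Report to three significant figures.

Mass balance around the secondary clarifier (neglecting effluent solids): R = X / (X_r − X) = 1630 / (11700 − 1630) = 0.1619.

R ≈ 0.162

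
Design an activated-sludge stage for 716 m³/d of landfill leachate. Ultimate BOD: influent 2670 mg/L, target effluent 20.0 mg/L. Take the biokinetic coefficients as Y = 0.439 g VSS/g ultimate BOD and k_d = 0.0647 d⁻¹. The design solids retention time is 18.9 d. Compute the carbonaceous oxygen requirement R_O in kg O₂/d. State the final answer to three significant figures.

The observed yield is Y_obs = Y/(1 + k_d·θ_c) = 0.439 / (1 + 0.0647 × 18.9) = 0.439 / 2.223 = 0.1975 g VSS per g ultimate BOD removed.
Mass of ultimate BOD removed per day: Q(S₀ − S) = 716 × 2650 g/m³ = 1897 kg/d.
P_X = Y_obs·Q·(S₀ − S) = 0.1975 × 1897 = 374.7 kg VSS/d.
R_O = Q·ΔS − 1.42 P_X = 1897 − 532.1 = 1365 kg O₂/d.

R_O ≈ 1370 kg O₂/d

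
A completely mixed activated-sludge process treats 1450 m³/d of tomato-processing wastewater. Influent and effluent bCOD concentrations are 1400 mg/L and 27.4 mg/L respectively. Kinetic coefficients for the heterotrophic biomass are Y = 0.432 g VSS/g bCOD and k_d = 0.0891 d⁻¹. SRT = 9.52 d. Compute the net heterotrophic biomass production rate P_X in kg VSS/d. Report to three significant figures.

The observed yield is Y_obs = Y/(1 + k_d·θ_c) = 0.432 / (1 + 0.0891 × 9.52) = 0.432 / 1.848 = 0.2337 g VSS per g bCOD removed.
Substrate removed = Q·(S₀ − S) = 1450 m³/d × (1400 − 27.4) g/m³ = 1.99×10^6 g/d = 1990 kg/d.
P_X = Y_obs · Q(S₀ − S) = 0.2337 × 1990 = 465.2 kg VSS/d.

P_X ≈ 465 kg VSS/d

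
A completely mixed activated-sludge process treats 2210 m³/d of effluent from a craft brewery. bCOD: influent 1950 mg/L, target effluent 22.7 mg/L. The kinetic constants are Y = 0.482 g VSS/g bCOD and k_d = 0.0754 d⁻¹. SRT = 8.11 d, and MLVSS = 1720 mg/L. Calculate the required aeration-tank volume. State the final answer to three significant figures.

From the SRT design equation V = Y Q (S₀−S) θ_c / [X (1 + k_d θ_c)] = 0.482 × 2210 × (1950 − 22.7) × 8.11 / [1720 × (1 + 0.0754 × 8.11)] = 1.66×10^7 / 2772 = 6007 m³.

V ≈ 6010 m³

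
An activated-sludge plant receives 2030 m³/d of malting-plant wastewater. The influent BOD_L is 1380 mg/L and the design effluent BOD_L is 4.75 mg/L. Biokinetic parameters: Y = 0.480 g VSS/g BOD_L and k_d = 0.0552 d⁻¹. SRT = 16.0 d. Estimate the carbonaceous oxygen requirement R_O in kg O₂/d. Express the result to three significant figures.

R_O ≈ 1780 kg O₂/d

Correct the yield for decay: Y_obs = Y/(1 + k_d θ_c) = 0.480 / (1 + 0.0552 × 16.0) = 0.480 / 1.883 = 0.2549.
Substrate removed = Q·(S₀ − S) = 2030 m³/d × (1380 − 4.75) g/m³ = 2.79×10^6 g/d = 2792 kg/d.
P_X = Y_obs·Q·(S₀ − S) = 0.2549 × 2792 = 711.6 kg VSS/d.
R_O = Q·ΔS − 1.42 P_X = 2792 − 1010 = 1781 kg O₂/d.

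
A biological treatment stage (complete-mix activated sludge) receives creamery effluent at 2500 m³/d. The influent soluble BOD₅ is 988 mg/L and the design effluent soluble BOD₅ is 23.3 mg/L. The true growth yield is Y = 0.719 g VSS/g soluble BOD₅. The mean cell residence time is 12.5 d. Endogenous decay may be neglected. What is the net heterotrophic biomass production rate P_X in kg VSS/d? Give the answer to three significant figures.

P_X ≈ 1730 kg VSS/d

Since k_d ≈ 0, Y_obs = Y = 0.719 g VSS/g soluble BOD₅.
Substrate removed = Q·(S₀ − S) = 2500 m³/d × (988 − 23.3) g/m³ = 2.41×10^6 g/d = 2412 kg/d.
So the net sludge growth is P_X = 0.7190 × 2412 = 1734 kg VSS/d.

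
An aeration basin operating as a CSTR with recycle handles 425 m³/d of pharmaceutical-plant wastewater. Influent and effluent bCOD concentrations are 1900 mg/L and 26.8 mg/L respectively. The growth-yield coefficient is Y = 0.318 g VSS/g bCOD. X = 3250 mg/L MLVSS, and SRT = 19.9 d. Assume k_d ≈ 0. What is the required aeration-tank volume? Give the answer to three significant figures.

V ≈ 1550 m³

V·X = Y·Q·ΔS·θ_c gives V = 0.318 × 425 × (1900 − 26.8) × 19.9 / 3250 = 1550 m³.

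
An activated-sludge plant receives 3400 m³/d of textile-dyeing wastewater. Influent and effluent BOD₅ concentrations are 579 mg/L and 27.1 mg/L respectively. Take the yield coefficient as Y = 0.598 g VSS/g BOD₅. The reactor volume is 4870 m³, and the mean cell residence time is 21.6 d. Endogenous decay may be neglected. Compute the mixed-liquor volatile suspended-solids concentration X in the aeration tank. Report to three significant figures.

From V·X = Y·Q·(S₀ − S)·θ_c (decay neglected): X = 0.598 × 3400 × (579 − 27.1) × 21.6 / 4870 = 4977 mg/L.

X ≈ 4980 mg/L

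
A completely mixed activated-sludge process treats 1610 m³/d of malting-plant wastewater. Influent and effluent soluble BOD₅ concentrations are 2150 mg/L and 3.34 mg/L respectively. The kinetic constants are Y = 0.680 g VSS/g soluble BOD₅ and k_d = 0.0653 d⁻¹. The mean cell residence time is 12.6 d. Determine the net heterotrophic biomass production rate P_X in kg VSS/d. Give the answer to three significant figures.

Correct the yield for decay: Y_obs = Y/(1 + k_d θ_c) = 0.680 / (1 + 0.0653 × 12.6) = 0.680 / 1.823 = 0.3731.
Substrate removed = Q·(S₀ − S) = 1610 m³/d × (2150 − 3.34) g/m³ = 3.46×10^6 g/d = 3456 kg/d.
Biomass produced: P_X = Y_obs·Q·ΔS = 0.3731 × 3456 ≈ 1289 kg VSS/d.

P_X ≈ 1290 kg VSS/d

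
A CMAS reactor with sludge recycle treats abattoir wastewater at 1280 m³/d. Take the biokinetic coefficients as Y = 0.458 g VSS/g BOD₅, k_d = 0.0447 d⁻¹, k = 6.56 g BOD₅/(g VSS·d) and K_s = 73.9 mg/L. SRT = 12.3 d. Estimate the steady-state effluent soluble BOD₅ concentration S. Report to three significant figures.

S ≈ 3.23 mg/L

Effluent substrate depends only on kinetics and SRT: S = K_s(1 + k_d θ_c) / [θ_c(Yk − k_d) − 1] = 73.9 × (1 + 0.0447 × 12.3) / [12.3 × (0.458 × 6.56 − 0.0447) − 1] = 114.5 / 35.41 = 3.235 mg/L.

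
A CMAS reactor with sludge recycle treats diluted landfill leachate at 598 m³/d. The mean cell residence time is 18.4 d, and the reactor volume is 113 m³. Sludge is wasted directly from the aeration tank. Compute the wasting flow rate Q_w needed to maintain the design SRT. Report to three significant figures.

For wasting at MLVSS concentration, Q_w = V/θ_c = 113.0/18.4 = 6.141 m³/d.

Q_w ≈ 6.14 m³/d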